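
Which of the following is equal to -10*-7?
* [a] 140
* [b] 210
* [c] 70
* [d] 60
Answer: c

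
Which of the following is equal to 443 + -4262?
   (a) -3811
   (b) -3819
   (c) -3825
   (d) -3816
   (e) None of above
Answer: b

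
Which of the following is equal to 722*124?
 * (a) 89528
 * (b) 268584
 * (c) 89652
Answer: a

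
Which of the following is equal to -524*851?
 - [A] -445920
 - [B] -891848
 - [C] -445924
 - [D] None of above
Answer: C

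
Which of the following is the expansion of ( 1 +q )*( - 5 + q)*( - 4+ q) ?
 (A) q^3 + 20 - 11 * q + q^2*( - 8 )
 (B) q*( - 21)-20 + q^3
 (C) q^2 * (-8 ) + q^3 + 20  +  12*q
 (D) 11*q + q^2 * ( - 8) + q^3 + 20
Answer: D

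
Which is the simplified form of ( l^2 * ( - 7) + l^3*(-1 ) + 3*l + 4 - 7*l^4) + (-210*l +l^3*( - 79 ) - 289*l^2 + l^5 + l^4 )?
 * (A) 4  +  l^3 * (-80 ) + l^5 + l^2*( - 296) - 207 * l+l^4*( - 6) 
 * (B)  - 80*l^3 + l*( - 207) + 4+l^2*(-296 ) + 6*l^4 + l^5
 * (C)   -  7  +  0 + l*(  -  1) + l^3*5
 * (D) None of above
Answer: A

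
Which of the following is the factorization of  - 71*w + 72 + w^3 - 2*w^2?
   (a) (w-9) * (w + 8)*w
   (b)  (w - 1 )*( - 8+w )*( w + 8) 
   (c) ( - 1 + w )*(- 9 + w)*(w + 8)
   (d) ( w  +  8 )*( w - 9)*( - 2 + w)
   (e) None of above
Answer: c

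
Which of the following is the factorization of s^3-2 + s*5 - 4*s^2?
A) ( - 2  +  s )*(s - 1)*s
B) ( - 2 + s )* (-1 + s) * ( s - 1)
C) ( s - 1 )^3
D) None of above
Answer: B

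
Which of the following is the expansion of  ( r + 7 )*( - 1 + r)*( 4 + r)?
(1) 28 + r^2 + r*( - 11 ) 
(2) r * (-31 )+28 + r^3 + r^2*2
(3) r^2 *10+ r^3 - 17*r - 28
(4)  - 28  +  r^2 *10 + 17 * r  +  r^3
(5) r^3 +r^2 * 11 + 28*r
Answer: 4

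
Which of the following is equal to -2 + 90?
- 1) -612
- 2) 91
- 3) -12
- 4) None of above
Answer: 4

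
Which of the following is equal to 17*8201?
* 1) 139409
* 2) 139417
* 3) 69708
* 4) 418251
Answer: 2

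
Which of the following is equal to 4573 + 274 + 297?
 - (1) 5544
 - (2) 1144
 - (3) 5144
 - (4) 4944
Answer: 3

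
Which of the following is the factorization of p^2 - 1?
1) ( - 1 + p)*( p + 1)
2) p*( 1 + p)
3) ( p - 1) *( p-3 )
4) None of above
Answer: 1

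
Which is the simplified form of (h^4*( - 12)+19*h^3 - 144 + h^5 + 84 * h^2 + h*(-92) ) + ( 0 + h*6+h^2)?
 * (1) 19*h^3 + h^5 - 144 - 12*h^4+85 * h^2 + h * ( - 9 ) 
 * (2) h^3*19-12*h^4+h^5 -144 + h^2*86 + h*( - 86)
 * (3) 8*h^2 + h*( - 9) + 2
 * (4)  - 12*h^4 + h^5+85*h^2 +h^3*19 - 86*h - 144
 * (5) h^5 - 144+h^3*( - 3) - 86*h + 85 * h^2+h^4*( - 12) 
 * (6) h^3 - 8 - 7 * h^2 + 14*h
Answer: 4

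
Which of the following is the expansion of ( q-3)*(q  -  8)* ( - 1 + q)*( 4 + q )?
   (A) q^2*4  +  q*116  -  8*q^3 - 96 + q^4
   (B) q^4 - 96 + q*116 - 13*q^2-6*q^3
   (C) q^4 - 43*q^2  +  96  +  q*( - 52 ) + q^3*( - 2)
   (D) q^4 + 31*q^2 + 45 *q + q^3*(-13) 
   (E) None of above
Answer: E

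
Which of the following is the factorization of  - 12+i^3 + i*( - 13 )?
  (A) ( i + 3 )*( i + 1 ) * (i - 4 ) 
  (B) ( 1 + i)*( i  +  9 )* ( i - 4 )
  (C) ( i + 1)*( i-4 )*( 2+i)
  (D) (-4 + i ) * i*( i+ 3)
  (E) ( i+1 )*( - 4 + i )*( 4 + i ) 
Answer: A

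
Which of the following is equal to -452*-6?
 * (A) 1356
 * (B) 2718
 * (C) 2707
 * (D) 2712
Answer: D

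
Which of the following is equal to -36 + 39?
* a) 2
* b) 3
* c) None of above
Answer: b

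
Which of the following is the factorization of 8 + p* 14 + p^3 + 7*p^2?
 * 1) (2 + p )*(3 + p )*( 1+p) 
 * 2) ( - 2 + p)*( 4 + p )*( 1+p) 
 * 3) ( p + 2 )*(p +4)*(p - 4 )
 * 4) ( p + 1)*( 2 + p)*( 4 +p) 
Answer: 4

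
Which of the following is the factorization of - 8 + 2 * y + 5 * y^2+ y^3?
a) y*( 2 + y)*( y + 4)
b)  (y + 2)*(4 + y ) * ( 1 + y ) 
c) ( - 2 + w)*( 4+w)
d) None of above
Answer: d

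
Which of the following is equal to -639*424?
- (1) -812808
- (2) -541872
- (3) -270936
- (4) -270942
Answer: 3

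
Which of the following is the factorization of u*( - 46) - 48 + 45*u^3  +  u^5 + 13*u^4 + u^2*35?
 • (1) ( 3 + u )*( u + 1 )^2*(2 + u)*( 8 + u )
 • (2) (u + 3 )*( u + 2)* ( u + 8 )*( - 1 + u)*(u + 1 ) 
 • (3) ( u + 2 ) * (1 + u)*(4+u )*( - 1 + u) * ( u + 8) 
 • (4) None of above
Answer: 2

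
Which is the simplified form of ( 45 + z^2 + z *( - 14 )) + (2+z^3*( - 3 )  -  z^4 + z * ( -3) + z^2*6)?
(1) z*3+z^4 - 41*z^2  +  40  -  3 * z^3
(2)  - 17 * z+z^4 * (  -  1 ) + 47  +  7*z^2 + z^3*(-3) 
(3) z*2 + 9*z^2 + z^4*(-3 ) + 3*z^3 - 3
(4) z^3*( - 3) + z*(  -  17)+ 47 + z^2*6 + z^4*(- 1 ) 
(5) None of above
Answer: 2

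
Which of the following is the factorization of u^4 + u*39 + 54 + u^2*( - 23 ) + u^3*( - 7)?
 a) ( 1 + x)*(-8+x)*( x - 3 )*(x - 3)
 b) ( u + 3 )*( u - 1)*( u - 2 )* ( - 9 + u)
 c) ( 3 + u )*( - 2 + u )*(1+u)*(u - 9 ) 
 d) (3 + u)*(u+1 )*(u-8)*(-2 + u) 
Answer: c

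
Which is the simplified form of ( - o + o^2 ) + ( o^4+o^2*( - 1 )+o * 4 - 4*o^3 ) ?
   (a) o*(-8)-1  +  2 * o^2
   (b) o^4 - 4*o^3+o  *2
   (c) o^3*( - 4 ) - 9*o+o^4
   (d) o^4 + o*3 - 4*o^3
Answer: d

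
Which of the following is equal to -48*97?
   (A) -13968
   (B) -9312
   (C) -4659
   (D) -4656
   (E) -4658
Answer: D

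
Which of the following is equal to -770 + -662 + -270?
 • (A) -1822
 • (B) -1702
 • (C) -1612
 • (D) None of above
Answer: B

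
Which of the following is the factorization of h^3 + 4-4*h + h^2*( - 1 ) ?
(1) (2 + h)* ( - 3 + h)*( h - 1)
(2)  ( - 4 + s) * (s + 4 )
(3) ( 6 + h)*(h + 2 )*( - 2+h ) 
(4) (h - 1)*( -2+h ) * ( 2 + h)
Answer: 4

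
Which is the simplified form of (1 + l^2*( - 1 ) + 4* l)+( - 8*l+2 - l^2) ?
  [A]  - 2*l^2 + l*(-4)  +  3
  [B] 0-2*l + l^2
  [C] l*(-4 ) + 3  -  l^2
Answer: A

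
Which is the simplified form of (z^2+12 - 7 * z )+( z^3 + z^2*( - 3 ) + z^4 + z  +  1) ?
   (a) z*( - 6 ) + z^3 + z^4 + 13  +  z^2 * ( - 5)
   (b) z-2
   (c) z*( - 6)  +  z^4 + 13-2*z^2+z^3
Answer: c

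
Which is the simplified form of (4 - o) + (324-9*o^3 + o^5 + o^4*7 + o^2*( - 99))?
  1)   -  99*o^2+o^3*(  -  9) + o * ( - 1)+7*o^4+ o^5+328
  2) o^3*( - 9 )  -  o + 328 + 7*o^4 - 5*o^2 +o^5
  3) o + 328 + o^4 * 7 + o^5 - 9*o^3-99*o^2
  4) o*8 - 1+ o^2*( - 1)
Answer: 1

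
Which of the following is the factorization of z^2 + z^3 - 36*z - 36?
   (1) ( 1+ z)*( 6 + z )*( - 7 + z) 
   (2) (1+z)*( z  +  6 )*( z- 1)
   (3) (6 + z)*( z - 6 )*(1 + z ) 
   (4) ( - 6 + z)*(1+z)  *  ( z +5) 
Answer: 3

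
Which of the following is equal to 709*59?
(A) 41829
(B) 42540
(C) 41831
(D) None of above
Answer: C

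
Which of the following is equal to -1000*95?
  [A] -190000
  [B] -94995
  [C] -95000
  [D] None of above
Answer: C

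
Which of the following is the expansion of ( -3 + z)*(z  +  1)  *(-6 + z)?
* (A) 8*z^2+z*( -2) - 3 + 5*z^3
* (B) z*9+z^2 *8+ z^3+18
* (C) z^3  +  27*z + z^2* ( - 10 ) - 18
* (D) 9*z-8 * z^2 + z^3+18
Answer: D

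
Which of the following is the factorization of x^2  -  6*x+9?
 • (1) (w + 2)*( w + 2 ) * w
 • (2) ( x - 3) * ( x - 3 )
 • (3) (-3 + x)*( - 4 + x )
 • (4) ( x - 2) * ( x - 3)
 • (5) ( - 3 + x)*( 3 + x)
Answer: 2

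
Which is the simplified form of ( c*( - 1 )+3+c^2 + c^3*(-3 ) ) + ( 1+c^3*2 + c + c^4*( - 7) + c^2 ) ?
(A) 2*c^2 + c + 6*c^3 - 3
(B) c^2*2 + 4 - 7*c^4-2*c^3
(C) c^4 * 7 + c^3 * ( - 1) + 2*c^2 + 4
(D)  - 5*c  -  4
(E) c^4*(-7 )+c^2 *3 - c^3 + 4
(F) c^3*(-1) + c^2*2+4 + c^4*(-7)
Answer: F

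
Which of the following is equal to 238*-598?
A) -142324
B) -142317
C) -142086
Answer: A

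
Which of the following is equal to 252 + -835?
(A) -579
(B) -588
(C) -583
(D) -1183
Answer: C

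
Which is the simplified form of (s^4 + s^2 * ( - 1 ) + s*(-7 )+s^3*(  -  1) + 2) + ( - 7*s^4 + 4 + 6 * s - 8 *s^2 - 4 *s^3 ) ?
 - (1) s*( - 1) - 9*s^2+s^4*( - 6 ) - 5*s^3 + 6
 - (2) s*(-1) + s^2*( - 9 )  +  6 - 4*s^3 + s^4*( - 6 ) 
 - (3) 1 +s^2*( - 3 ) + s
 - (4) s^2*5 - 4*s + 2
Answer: 1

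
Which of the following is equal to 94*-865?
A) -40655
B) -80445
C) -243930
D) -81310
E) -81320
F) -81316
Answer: D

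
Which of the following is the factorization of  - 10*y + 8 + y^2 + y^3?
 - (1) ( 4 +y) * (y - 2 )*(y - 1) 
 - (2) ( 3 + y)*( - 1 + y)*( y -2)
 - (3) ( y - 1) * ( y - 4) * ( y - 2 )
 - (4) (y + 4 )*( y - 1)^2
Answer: 1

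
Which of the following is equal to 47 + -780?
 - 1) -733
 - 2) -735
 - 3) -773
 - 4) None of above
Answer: 1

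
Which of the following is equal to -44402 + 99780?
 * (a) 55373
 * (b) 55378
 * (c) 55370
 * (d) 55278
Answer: b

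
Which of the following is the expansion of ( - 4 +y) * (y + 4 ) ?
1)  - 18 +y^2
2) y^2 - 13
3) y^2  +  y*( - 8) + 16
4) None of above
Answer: 4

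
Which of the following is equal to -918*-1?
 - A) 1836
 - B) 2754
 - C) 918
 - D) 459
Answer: C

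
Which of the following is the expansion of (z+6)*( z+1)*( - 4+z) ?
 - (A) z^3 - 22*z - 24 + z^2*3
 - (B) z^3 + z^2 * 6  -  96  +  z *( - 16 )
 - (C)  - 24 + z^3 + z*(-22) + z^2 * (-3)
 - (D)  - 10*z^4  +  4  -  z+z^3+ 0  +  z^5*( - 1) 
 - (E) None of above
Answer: A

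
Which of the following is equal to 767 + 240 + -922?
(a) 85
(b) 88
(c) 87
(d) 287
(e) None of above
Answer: a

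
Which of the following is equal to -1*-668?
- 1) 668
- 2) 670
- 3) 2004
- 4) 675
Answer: 1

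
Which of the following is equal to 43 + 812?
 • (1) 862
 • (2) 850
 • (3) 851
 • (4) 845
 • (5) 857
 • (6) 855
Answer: 6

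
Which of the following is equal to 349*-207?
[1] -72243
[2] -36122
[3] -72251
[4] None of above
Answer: 1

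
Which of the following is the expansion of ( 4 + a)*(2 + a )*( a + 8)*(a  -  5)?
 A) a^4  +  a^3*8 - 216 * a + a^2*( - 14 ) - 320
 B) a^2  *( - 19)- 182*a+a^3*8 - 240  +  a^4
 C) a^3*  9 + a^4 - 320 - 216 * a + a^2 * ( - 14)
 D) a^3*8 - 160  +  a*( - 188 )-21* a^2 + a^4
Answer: C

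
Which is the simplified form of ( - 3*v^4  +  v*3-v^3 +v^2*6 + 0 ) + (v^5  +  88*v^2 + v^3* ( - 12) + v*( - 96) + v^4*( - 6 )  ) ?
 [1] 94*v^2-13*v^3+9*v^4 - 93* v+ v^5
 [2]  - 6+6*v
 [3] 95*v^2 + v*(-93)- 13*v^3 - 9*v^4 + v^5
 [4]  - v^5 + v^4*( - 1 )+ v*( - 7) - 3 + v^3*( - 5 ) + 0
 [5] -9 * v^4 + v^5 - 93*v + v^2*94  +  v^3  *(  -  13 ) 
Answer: 5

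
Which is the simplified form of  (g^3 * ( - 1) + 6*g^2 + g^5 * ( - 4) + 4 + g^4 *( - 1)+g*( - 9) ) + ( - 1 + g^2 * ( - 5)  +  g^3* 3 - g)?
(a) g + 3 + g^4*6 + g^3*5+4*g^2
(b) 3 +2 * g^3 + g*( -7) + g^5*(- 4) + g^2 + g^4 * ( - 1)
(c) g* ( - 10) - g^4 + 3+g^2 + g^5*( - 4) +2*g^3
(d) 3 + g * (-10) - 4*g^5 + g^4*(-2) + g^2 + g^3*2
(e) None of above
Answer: c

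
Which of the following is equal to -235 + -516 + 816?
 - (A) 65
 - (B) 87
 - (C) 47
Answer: A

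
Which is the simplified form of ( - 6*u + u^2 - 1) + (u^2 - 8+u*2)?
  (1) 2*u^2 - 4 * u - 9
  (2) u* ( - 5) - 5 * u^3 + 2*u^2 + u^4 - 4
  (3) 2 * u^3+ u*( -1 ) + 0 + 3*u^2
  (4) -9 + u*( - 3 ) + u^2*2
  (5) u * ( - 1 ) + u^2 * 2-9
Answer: 1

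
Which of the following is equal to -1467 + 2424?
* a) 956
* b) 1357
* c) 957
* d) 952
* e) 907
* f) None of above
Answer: c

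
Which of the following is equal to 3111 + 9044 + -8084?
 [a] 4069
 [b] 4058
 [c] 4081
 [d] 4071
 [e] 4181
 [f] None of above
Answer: d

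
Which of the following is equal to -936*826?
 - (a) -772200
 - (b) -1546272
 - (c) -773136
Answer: c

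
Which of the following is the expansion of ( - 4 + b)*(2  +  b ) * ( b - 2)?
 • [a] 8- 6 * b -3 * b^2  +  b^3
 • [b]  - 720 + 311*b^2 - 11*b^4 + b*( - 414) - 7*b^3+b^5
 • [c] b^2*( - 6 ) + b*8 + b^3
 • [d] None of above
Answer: d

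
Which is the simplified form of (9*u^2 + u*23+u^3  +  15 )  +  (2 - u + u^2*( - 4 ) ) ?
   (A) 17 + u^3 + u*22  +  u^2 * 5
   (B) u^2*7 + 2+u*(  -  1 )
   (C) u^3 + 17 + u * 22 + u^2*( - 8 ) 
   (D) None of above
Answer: A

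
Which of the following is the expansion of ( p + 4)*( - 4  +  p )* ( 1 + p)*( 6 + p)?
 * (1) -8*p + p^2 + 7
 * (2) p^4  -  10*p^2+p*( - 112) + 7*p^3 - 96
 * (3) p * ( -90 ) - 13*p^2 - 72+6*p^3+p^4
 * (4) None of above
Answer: 2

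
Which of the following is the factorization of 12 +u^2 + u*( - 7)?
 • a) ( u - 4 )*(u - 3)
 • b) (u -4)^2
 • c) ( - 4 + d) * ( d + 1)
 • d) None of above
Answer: a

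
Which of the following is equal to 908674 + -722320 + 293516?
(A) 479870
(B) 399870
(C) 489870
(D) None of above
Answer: A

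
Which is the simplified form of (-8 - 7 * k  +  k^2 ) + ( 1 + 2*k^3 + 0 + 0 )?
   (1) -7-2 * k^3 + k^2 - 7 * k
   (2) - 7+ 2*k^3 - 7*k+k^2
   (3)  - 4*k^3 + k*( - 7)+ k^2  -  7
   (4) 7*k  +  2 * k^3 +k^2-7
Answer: 2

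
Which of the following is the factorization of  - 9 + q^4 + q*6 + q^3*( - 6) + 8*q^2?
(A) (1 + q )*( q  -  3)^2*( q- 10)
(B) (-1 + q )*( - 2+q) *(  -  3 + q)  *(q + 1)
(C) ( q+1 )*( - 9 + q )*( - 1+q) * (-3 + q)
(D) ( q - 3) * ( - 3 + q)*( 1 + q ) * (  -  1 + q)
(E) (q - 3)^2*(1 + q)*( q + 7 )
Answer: D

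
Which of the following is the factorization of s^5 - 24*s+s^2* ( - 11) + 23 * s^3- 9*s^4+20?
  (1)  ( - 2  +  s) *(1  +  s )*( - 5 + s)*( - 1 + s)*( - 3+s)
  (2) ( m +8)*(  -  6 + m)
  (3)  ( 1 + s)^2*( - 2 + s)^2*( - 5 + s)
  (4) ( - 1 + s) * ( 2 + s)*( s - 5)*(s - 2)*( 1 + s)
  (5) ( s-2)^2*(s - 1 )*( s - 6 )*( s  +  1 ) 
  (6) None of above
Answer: 6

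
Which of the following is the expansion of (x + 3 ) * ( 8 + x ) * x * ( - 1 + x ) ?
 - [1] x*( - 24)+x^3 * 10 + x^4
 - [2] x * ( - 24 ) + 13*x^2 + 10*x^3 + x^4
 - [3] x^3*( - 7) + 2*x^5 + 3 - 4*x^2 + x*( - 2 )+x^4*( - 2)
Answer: 2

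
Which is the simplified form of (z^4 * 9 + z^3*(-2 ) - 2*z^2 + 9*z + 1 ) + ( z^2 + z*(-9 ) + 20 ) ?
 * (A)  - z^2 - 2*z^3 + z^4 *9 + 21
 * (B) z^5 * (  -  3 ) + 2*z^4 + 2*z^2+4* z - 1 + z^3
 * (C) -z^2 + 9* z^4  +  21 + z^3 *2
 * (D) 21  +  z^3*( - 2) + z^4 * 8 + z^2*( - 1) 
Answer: A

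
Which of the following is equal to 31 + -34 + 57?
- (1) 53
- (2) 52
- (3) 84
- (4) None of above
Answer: 4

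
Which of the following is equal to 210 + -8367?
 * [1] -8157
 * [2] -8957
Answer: 1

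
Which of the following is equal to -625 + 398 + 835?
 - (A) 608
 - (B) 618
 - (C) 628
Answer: A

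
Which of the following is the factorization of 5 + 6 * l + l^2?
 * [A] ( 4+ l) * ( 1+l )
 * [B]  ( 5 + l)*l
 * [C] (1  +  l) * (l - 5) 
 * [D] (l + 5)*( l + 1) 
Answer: D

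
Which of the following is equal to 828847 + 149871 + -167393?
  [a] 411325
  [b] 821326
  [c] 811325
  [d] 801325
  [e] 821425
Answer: c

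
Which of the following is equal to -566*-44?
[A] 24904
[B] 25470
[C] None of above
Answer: A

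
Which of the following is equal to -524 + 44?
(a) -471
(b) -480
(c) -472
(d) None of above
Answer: b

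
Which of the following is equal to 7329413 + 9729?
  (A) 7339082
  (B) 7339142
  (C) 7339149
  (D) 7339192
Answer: B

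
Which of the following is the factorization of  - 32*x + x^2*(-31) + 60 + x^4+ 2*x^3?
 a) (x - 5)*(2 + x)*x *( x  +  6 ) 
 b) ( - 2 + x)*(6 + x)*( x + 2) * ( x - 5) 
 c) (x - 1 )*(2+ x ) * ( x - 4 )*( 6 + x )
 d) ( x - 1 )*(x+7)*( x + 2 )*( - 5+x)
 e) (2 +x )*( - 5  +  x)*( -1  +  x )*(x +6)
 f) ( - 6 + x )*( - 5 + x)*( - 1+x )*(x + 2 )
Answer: e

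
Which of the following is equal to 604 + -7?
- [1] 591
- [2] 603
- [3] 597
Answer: 3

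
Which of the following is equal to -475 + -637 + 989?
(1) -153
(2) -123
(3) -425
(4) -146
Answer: 2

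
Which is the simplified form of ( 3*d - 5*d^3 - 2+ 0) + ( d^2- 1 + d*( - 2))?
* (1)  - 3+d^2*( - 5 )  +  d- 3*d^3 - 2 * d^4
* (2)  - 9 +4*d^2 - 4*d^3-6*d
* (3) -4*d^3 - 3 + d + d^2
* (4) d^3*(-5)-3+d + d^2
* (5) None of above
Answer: 4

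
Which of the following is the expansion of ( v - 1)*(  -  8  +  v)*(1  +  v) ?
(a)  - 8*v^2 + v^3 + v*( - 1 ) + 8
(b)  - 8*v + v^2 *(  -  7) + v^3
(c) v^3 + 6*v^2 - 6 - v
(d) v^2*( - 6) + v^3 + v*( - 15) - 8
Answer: a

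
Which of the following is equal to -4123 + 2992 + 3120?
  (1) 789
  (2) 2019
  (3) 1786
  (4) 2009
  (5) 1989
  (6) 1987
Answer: 5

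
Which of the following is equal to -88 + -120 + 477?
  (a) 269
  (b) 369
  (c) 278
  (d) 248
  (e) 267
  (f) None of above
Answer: a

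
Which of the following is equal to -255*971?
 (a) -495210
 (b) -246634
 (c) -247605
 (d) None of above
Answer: c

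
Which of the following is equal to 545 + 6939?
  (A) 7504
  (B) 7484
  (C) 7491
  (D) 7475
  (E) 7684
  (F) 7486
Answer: B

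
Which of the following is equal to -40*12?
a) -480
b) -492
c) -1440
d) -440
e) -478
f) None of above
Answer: a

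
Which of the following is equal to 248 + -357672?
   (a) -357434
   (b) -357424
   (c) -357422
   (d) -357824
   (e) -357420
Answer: b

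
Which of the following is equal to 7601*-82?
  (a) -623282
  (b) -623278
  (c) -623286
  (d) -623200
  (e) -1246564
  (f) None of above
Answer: a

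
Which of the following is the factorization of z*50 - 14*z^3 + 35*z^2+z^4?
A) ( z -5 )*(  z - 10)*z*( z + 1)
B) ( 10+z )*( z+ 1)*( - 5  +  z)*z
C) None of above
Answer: A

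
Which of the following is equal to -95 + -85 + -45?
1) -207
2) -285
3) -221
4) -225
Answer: 4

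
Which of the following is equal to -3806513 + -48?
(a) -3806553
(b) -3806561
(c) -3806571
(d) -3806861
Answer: b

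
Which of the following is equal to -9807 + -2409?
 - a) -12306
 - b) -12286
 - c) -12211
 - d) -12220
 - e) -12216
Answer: e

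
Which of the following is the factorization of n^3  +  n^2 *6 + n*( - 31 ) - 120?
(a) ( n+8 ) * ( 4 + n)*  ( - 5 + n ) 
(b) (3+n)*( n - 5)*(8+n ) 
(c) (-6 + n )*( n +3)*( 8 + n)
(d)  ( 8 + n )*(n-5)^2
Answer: b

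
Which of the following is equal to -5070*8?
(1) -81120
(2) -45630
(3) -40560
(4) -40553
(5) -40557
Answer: 3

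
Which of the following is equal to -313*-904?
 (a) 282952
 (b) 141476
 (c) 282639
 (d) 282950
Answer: a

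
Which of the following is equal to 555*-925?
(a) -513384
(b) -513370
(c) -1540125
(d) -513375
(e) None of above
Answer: d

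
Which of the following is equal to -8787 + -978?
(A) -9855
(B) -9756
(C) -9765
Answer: C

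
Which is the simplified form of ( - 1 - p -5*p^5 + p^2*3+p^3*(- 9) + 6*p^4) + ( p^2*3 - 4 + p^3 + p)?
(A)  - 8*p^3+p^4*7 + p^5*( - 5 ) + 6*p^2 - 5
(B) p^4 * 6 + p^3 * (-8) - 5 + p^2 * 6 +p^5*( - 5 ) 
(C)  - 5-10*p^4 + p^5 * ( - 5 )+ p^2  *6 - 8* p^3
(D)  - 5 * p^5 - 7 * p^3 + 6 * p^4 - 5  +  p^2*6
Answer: B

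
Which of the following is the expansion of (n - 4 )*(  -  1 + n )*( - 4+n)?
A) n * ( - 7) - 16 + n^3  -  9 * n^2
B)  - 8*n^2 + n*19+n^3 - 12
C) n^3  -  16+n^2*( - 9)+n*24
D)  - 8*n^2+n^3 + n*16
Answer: C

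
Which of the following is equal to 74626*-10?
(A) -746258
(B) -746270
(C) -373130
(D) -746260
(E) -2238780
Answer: D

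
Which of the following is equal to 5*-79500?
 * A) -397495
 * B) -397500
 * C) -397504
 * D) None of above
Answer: B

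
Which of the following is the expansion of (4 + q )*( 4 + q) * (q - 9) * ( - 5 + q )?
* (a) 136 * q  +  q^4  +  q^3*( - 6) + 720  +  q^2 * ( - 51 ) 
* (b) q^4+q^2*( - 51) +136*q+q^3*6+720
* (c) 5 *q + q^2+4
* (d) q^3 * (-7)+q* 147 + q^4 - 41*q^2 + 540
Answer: a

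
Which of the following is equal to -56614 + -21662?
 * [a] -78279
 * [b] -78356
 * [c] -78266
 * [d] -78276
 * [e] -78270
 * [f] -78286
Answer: d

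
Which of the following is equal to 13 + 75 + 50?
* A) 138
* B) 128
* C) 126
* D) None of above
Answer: A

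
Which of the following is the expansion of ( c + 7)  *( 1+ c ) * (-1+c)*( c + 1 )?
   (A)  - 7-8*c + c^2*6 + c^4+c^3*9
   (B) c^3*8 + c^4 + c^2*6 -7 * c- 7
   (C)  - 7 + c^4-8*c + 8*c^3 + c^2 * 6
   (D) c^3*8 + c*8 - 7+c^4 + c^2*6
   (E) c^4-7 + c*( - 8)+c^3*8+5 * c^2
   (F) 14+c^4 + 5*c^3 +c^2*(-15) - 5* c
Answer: C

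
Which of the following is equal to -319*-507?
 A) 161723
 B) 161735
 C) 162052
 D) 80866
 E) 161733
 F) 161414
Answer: E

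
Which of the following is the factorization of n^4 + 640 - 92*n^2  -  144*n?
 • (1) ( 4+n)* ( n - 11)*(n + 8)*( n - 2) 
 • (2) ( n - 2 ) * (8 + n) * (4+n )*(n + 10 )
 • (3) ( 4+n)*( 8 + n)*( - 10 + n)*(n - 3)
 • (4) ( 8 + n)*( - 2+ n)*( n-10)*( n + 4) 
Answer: 4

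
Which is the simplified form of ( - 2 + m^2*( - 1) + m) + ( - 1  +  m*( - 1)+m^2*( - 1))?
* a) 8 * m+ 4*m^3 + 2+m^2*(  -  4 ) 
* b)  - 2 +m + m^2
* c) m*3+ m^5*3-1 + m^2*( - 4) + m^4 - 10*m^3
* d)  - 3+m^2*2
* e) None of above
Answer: e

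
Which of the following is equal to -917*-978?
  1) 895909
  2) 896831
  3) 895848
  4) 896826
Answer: 4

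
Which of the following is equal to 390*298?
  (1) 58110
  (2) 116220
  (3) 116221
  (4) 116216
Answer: 2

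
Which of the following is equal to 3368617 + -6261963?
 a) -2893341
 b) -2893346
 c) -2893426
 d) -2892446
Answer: b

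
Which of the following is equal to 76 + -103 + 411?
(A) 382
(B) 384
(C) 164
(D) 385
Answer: B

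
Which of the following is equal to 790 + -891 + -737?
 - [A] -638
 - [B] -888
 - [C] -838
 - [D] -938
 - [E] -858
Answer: C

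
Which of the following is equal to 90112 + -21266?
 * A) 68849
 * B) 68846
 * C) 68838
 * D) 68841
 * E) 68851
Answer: B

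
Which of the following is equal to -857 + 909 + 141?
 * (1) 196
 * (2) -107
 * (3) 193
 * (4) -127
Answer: 3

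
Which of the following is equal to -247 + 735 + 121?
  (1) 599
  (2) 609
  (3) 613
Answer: 2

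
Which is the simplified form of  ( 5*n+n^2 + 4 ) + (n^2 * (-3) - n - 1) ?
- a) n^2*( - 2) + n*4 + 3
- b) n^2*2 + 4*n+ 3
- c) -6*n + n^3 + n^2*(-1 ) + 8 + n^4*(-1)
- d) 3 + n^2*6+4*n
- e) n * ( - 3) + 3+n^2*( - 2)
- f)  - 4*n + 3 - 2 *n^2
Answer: a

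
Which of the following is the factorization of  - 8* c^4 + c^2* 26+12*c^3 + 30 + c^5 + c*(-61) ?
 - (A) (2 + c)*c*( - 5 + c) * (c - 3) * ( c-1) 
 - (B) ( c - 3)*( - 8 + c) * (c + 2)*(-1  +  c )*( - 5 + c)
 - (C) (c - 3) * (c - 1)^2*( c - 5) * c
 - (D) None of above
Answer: D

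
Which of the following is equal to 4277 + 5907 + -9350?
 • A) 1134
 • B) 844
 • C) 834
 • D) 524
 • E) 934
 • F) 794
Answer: C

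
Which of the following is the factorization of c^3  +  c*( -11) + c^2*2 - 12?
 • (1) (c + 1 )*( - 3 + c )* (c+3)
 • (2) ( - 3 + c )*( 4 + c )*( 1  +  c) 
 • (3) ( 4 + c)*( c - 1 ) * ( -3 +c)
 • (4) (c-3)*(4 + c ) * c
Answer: 2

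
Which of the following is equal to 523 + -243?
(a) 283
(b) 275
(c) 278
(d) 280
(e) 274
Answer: d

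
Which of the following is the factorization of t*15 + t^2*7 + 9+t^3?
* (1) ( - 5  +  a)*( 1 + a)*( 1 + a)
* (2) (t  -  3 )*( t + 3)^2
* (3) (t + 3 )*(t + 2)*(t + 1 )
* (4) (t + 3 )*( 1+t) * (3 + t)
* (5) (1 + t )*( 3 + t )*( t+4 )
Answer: 4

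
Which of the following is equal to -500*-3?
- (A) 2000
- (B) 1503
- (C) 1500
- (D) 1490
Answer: C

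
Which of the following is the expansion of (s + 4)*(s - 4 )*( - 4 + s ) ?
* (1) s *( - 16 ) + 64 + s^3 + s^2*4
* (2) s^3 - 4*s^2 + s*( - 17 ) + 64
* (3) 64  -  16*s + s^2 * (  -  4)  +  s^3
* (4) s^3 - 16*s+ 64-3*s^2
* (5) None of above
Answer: 3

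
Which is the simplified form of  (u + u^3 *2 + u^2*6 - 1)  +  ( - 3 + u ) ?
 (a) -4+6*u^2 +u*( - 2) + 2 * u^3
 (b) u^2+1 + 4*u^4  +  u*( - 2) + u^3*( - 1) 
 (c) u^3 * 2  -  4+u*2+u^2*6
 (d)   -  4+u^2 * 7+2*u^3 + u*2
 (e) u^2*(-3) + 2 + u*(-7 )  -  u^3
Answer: c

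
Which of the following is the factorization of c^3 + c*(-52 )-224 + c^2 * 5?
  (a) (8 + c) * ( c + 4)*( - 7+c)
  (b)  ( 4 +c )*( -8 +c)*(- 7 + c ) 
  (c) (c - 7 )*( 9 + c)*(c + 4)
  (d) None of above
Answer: a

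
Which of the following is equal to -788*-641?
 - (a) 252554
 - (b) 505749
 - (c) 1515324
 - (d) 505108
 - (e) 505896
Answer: d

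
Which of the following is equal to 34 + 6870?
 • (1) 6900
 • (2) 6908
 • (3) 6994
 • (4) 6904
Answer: 4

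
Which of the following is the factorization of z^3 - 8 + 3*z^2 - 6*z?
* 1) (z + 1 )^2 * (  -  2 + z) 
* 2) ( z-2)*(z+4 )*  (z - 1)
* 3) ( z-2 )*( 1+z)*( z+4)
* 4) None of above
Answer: 3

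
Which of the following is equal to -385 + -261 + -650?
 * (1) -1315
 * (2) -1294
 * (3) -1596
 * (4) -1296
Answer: 4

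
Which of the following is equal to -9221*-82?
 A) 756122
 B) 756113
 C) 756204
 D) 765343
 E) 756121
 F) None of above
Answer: A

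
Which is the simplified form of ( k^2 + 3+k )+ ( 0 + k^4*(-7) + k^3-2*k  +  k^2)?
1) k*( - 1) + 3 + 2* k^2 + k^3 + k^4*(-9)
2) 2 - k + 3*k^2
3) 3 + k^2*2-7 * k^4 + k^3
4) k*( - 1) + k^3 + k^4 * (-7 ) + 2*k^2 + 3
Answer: 4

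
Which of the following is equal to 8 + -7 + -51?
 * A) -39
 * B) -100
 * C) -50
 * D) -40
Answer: C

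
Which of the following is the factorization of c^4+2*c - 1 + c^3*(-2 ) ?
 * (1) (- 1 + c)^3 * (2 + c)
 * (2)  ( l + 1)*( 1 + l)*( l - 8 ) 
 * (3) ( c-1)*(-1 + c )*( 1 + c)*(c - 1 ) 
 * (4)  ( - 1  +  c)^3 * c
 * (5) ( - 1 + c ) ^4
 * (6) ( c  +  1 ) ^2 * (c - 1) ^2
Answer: 3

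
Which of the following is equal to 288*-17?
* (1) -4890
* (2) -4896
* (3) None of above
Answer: 2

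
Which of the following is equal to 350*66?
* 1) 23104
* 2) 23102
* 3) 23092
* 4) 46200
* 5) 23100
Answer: 5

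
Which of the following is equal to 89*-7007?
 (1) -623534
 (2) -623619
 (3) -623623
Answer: 3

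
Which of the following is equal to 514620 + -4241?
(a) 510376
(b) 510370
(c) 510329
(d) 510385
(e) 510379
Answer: e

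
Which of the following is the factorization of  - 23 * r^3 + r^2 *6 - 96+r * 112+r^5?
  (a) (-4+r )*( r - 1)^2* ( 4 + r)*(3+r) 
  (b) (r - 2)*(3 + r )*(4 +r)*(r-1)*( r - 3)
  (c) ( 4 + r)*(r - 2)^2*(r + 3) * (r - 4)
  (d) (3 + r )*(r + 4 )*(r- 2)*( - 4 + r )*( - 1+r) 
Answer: d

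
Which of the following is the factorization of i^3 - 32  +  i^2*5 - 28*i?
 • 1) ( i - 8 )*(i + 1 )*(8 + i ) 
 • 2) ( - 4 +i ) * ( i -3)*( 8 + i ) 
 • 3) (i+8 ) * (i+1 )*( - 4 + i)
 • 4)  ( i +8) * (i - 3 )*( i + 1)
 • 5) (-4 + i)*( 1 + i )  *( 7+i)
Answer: 3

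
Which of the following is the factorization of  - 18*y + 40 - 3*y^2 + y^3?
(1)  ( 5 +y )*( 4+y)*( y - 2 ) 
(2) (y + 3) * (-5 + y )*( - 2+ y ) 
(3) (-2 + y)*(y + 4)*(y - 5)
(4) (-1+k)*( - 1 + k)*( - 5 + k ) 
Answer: 3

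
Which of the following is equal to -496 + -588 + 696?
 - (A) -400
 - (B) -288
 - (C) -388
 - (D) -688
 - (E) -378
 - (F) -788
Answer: C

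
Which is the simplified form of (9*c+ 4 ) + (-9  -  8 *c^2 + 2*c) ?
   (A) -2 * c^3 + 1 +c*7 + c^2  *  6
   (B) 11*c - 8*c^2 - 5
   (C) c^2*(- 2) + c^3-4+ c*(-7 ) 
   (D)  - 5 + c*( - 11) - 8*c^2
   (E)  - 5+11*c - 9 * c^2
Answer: B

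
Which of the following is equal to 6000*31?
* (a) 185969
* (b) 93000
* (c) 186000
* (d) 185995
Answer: c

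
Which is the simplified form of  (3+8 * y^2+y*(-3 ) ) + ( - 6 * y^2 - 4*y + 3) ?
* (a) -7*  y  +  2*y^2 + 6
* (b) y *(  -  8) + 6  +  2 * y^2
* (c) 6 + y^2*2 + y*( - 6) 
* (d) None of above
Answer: a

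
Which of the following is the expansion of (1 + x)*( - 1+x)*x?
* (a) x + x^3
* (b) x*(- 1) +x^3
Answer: b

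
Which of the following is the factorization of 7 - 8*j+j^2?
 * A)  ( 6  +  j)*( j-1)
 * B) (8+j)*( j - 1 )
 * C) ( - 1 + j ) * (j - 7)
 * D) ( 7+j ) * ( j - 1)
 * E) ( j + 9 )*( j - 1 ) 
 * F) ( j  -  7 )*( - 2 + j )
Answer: C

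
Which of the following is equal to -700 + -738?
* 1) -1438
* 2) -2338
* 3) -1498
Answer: 1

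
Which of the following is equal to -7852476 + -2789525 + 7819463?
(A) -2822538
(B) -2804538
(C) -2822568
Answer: A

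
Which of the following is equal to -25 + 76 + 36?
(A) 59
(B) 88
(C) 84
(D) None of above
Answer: D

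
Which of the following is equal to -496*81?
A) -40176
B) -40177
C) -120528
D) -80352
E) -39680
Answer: A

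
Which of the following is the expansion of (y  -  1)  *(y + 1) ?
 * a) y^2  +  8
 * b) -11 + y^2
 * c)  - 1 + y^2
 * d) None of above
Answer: c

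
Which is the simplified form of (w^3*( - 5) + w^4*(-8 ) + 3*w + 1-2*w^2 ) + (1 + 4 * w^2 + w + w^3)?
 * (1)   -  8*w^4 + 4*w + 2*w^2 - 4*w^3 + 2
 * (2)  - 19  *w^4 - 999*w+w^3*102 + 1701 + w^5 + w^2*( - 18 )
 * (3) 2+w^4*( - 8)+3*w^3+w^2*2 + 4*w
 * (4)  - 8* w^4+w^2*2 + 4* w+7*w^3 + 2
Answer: 1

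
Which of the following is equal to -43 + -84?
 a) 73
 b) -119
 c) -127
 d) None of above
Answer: c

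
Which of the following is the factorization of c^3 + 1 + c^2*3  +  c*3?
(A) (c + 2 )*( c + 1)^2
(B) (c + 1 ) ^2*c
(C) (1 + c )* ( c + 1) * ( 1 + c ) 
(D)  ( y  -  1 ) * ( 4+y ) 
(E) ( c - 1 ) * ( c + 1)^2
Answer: C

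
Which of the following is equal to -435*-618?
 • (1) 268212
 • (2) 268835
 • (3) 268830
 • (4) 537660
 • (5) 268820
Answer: 3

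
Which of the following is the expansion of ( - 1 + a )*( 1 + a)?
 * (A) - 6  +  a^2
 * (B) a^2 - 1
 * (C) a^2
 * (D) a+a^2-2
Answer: B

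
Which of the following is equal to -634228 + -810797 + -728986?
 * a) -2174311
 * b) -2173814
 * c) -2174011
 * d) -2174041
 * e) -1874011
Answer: c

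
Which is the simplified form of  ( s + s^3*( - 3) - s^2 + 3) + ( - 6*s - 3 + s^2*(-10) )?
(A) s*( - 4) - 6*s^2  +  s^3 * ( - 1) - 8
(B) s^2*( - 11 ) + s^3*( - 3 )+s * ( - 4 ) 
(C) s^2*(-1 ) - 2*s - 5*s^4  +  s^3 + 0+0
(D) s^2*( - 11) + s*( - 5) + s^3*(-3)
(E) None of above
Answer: D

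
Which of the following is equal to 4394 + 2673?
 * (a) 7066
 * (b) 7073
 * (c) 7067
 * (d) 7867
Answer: c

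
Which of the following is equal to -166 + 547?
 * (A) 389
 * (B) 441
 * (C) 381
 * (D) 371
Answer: C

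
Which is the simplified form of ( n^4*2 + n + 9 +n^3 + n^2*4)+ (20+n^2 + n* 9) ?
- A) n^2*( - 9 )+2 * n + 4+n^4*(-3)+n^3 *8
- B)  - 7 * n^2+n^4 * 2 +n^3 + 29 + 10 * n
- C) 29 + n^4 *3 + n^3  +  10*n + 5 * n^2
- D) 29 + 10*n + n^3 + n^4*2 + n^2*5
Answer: D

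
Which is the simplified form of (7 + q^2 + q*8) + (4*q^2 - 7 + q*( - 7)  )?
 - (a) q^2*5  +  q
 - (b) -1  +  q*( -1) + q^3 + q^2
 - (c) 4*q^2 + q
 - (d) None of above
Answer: a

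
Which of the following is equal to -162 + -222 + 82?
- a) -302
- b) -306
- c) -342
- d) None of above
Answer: a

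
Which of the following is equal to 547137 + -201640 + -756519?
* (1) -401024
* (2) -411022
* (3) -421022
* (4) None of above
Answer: 2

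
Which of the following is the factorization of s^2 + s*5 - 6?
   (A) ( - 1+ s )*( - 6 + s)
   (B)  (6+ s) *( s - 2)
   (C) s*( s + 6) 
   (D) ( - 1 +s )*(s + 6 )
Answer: D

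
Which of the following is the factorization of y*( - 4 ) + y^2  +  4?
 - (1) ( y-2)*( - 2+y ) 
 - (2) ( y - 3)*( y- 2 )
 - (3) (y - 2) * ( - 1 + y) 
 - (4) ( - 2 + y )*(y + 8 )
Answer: 1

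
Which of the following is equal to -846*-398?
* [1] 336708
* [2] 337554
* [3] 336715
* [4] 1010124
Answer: 1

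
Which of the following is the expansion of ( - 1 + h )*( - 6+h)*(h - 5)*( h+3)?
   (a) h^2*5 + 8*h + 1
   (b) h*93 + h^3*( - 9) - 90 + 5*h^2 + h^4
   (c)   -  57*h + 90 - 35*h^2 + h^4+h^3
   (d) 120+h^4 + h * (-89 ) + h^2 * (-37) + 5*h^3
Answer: b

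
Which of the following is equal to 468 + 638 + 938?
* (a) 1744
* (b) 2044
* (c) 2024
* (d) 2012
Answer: b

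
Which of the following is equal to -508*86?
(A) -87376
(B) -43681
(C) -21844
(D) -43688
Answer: D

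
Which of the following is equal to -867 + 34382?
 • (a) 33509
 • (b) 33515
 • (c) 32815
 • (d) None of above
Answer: b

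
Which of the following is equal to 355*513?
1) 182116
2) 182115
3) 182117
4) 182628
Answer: 2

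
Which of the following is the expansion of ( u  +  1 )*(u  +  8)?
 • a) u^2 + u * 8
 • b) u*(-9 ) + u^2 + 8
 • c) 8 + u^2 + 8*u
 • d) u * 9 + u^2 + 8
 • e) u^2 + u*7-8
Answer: d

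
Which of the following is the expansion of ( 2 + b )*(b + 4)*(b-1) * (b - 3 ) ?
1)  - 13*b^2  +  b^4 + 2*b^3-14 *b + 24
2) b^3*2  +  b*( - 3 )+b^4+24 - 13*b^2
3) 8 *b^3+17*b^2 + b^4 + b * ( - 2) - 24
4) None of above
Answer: 1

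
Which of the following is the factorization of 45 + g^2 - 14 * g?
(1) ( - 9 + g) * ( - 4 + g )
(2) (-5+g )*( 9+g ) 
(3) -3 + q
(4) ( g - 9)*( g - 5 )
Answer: 4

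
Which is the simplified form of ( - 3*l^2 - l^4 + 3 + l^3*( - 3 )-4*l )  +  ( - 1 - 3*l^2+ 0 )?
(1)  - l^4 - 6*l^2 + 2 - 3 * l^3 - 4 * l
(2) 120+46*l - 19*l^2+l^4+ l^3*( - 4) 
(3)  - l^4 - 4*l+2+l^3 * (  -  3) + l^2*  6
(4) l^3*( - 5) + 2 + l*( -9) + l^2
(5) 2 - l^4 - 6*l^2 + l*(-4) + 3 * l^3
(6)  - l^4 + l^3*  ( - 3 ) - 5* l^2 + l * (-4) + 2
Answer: 1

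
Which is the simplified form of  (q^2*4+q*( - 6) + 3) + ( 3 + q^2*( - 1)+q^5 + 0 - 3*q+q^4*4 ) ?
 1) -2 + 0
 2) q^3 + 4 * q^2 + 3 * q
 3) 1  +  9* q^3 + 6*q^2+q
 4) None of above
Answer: 4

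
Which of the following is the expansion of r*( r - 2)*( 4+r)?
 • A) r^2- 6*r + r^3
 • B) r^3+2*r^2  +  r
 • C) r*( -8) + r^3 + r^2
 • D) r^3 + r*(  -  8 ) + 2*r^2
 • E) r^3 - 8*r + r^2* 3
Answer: D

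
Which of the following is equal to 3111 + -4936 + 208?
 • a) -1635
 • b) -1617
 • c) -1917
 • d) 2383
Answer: b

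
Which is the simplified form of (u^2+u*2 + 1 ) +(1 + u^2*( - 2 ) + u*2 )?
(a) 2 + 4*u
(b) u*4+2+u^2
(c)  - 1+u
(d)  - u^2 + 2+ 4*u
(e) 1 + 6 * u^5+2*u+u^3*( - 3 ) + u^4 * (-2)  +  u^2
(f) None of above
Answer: d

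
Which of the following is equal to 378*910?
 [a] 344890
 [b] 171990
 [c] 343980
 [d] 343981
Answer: c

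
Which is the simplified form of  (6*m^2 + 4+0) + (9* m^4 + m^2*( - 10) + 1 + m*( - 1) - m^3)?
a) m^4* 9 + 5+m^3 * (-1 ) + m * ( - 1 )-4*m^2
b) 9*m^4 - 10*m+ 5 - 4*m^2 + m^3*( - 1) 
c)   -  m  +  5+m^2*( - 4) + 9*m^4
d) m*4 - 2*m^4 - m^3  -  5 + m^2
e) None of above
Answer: a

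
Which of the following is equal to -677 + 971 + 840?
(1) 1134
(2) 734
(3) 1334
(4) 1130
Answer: 1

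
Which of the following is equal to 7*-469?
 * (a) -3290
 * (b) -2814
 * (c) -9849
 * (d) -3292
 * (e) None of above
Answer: e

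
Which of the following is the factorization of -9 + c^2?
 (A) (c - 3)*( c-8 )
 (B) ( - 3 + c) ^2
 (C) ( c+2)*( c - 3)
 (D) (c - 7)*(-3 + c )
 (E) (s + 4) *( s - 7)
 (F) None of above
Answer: F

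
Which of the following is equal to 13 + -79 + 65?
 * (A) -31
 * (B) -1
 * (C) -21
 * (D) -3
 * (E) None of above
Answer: B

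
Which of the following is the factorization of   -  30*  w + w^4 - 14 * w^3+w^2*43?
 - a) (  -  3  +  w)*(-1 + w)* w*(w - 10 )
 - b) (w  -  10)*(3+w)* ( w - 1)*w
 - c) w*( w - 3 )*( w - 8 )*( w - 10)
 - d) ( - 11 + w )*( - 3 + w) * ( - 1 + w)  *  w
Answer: a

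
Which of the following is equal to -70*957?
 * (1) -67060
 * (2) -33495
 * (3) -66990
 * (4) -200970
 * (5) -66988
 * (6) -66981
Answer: 3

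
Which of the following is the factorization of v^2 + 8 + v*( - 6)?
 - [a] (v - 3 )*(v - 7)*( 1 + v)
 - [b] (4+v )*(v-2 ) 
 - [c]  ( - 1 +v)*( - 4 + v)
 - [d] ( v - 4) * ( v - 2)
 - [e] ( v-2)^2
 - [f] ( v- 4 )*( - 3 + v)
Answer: d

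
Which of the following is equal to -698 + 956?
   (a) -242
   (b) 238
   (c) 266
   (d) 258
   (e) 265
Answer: d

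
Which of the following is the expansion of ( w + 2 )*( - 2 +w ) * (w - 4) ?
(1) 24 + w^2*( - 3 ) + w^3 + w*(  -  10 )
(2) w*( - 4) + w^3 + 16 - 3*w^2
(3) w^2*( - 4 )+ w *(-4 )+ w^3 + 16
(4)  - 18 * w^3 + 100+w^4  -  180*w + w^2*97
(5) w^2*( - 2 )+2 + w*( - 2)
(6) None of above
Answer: 3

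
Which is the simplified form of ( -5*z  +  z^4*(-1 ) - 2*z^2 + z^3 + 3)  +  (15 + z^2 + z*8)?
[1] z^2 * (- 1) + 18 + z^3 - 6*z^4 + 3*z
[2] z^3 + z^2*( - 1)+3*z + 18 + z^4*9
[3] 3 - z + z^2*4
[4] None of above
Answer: 4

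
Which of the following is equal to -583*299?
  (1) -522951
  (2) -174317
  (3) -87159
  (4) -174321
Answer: 2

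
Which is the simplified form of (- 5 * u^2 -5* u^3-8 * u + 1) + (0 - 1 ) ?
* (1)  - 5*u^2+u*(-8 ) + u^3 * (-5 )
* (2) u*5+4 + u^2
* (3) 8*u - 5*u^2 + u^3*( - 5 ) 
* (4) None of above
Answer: 1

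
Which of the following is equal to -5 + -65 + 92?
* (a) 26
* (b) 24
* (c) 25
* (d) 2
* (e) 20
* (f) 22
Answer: f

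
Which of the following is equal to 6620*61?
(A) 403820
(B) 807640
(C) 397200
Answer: A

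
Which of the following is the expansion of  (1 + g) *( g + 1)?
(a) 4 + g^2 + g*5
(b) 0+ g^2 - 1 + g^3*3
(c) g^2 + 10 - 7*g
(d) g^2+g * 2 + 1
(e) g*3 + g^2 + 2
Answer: d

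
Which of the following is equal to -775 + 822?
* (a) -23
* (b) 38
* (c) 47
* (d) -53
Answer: c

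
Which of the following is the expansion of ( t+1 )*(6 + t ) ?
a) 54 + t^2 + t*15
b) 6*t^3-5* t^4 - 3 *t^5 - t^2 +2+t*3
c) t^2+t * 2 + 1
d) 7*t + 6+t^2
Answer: d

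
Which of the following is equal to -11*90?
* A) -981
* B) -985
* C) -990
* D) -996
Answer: C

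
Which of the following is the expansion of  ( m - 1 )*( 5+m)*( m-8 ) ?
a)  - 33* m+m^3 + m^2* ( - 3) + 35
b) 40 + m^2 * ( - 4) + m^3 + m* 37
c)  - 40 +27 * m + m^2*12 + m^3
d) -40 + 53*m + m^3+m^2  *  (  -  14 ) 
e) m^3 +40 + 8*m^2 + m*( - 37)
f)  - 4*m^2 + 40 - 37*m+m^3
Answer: f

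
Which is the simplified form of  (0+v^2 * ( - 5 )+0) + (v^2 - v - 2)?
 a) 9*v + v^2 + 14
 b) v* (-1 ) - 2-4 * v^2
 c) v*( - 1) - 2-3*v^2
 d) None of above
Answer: b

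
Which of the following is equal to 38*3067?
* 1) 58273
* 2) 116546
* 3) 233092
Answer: 2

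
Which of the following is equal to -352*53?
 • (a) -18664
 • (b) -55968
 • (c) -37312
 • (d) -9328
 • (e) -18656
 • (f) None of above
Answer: e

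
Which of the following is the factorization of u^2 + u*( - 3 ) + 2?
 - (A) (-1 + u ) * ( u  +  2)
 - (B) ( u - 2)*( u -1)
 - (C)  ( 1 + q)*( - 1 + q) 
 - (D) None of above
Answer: B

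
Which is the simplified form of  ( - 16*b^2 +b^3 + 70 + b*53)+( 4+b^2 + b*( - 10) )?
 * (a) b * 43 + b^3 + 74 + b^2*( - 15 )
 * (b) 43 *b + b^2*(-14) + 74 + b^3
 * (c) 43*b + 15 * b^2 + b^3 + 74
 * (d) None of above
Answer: a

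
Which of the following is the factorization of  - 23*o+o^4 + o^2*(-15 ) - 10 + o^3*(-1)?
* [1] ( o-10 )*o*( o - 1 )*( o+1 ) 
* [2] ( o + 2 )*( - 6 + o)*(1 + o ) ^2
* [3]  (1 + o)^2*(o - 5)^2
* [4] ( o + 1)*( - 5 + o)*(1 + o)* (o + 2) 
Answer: 4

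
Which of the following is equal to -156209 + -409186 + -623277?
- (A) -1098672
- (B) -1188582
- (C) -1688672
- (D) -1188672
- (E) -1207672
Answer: D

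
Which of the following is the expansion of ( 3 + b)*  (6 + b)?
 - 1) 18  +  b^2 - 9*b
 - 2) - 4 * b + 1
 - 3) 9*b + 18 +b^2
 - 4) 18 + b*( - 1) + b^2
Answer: 3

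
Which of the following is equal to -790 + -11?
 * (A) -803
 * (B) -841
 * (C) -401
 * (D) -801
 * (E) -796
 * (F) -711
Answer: D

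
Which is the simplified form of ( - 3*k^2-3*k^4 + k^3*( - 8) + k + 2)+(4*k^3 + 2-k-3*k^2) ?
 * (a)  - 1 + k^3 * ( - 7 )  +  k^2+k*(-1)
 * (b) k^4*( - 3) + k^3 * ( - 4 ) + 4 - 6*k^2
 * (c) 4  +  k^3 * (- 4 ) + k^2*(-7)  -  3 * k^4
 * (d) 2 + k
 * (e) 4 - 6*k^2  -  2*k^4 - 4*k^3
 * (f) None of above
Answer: b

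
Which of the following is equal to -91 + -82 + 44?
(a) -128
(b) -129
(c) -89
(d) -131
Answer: b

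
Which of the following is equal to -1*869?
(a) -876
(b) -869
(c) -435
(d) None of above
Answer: b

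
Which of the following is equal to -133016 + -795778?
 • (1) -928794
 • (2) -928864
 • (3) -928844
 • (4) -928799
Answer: 1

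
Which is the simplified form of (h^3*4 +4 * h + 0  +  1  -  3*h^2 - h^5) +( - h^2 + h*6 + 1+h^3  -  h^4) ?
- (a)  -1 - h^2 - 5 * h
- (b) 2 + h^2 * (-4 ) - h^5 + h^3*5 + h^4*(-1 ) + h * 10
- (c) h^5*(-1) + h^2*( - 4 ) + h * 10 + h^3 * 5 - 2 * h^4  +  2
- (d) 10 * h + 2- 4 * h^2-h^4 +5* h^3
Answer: b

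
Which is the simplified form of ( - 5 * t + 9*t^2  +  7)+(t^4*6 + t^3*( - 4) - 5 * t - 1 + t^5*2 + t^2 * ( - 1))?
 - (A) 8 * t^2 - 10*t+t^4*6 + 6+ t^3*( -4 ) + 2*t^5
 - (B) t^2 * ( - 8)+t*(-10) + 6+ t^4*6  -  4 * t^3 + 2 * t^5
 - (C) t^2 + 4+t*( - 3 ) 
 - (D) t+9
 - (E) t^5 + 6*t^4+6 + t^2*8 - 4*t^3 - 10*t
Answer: A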